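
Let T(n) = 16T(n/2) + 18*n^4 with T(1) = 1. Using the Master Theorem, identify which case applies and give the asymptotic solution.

a=16, b=2, f(n)=18*n^4.
log_2(16) = 4, so n^(log_b(a)) = n^4.
f(n) = Theta(n^4), so Case 2 applies.
T(n) = Theta(n^4 log n).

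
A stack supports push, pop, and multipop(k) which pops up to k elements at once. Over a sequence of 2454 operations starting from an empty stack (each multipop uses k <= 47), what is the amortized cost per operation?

Each element is pushed exactly once and popped at most once (whether by pop or as part of a multipop). So the total number of individual pops over the whole sequence is at most the number of pushes, which is at most 2454. Total work <= 2 * 2454, hence O(1) amortized per operation.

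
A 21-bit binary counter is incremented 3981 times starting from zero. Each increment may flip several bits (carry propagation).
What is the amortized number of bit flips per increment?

Bit i flips on every 2^i-th increment, so over 3981 increments bit i flips floor(3981/2^i) times. Summing over i: total flips < 2 * 3981. Amortized: < 2 = O(1) per increment.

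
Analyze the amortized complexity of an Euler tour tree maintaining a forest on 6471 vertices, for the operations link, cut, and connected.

An Euler tour tree stores each tree's Euler tour as a balanced BST keyed by tour position. On 6471 vertices: link concatenates two tours via O(1) splits/joins of size <= 2*6471 (O(log n)); cut splits the tour at the two occurrences of the edge (O(log n)); connected compares BST roots (O(log n) to find the root). All O(log n) amortized.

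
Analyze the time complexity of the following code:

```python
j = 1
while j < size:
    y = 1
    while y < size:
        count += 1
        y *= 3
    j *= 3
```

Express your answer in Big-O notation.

Time complexity: O(log^2 n).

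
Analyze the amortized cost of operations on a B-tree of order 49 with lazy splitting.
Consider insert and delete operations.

In a B-tree of order 49, a node splits when it has 49 keys. With lazy splitting, we use potential Phi = number of full nodes + number of near-empty nodes. Each split costs O(1) but reduces potential. Between splits, at least 24 insertions must occur in that node. Amortized structural cost is O(1) per operation, plus O(log_49 n) traversal.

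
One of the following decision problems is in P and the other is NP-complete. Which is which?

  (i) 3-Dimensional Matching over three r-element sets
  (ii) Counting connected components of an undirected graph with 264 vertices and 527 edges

(i) is NP-complete: one of Karp's 21 NP-complete problems.
(ii) is P: BFS/DFS visits each vertex and edge once: O(V+E).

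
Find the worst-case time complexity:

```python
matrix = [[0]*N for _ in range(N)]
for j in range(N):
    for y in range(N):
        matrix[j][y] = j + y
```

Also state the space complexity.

Time complexity: O(n^2).
Space complexity: O(n^2).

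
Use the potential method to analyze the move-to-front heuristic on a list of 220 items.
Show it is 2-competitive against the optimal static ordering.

Let Phi = number of inversions between the MTF list and the optimal static list (0 <= Phi <= C(220,2)). Accessing an element at MTF position k and optimal position j: the move-to-front destroys all k-1 inversions in front of it that are not in front in optimal (>= k-j of them) and creates at most j-1 new ones. Amortized cost <= k + (j-1) - (k-j) = 2j - 1 <= 2 * optimal cost.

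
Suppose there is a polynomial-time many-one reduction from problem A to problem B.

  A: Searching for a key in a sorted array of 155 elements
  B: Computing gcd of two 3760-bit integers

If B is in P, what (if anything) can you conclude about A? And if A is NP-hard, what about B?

A poly-time reduction A <=_p B means any A-instance can be transformed to a B-instance in poly time.
If B is in P: compose the reduction with B's poly-time algorithm to solve A in poly time, so A is in P.
If A is NP-hard: every NP problem reduces to A, which reduces to B; composing reductions, every NP problem reduces to B, so B is NP-hard.
(Here in fact A is P and B is P.)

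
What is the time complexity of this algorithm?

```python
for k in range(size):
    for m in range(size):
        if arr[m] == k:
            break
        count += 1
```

Time complexity: O(n^2).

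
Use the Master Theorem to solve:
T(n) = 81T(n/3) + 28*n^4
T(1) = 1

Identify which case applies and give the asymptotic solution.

a=81, b=3, f(n)=28*n^4.
log_3(81) = 4, so n^(log_b(a)) = n^4.
f(n) = Theta(n^4), so Case 2 applies.
T(n) = Theta(n^4 log n).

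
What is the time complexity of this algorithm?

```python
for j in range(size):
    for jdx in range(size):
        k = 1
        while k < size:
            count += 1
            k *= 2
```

Time complexity: O(n^2 log n).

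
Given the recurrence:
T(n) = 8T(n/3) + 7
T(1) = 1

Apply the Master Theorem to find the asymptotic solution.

a=8, b=3, f(n)=7. log_3(8) = 1.893. Case 1 of Master Theorem: T(n) = O(n^1.893).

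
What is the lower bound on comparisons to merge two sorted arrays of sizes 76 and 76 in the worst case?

Adversary: with |76 - 76| <= 1 the inputs can be fully interleaved so that every adjacent pair in the merged output comes from different arrays. Then each of the 151 adjacent pairs must be directly compared, or the algorithm cannot determine their relative order. Standard merge meets this bound.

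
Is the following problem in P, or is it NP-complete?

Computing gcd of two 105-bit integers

This problem is in P: the Euclidean algorithm runs in polynomial time in the bit-length.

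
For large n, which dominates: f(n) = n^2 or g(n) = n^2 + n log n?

f(n) = n^2 and g(n) = n^2 + n log n are Theta of each other: the lower-order n log n term is o(n^2); both are Theta(n^2).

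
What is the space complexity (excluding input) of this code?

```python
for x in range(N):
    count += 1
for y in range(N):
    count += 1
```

Space complexity: O(1).
Only a constant amount of auxiliary storage is used; nothing grows with n.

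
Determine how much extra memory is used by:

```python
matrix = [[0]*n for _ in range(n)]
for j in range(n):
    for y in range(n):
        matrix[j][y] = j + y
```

Space complexity: O(n^2).
A 2D structure of size n x n is allocated.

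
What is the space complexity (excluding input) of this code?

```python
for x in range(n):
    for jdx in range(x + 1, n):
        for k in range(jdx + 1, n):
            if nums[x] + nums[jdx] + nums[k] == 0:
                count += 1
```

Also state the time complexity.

Space complexity: O(1).
Only a constant amount of auxiliary storage is used; nothing grows with n.
Time complexity: O(n^3).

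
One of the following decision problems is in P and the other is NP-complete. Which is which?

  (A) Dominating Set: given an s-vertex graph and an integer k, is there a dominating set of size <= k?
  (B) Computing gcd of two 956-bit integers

(A) is NP-complete: reduces from Set Cover (with k part of the input).
(B) is P: the Euclidean algorithm runs in polynomial time in the bit-length.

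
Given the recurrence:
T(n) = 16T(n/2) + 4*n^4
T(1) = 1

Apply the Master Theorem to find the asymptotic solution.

a=16, b=2, f(n)=4*n^4. log_2(16) = 4. Case 2: T(n) = O(n^4 log n).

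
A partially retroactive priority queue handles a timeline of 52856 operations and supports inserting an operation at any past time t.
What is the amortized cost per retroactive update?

Partially retroactive priority queues (Demaine-Iacono-Langerman) allow updates at past times with queries only at the present. With a balanced BST over the m = 52856 timeline events tracking bridges, each retroactive insert or delete is O(log m) amortized.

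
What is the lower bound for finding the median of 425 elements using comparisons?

To find the median of 425 elements, every element must be compared at least once, so the lower bound is Omega(n). The BFPRT algorithm achieves O(n), making this tight.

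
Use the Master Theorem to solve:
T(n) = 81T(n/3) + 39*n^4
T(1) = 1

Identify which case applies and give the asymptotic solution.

a=81, b=3, f(n)=39*n^4.
log_3(81) = 4, so n^(log_b(a)) = n^4.
f(n) = Theta(n^4), so Case 2 applies.
T(n) = Theta(n^4 log n).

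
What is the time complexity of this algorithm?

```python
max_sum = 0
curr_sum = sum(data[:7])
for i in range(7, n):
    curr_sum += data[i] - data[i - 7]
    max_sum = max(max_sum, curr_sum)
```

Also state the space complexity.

Time complexity: O(n).
Space complexity: O(1).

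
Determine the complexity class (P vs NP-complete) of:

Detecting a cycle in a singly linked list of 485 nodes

This problem is in P: Floyd's tortoise-and-hare runs in O(n) time, O(1) space.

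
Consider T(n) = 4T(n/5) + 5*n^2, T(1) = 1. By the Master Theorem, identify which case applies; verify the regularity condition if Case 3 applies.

a=4, b=5, f(n)=5*n^2.
log_5(4) = 0.8614 < 2.
f(n) = Omega(n^(0.8614+epsilon)) for some epsilon > 0, so Case 3 is the candidate.
Regularity: a*f(n/b) = 4*5*(n/5)^2 = (4/25)*5*n^2 <= c*f(n) with c = 4/25 < 1. Satisfied.
Case 3: T(n) = Theta(n^2).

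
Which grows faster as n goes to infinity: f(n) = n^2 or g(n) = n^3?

g(n) = n^3 grows faster: n^3/n^2 = n^1 -> infinity.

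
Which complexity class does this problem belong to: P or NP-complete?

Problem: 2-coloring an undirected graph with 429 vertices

This problem is in P: 2-coloring is bipartiteness testing via BFS, O(V+E).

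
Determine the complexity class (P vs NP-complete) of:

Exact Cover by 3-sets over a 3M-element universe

This problem is NP-complete: one of Karp's 21 NP-complete problems.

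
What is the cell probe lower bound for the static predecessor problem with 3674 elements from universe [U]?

The Patrascu-Thorup lower bound shows any data structure on n = 3674 elements using O(n * polylog(n)) space requires Omega(log log U) query time. van Emde Boas trees achieve O(log log U) with O(U) space.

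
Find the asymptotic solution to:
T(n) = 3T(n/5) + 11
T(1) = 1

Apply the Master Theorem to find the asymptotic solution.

a=3, b=5, f(n)=11. log_5(3) = 0.6826. Case 1 of Master Theorem: T(n) = O(n^0.6826).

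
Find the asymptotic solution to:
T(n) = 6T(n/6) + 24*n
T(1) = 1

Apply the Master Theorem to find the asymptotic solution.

a=6, b=6, f(n)=24*n. log_6(6) = 1. Case 2: T(n) = O(n log n).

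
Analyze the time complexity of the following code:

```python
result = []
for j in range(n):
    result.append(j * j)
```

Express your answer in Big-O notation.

Time complexity: O(n).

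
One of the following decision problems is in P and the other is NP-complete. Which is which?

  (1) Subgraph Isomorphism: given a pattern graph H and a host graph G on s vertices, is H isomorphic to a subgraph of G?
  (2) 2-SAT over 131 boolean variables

(1) is NP-complete: generalizes Clique and Hamiltonian Path (pattern size is part of the input).
(2) is P: 2-SAT is solvable in linear time via implication-graph SCCs.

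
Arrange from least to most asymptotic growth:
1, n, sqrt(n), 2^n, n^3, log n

Ordered by growth rate: 1 < log n < sqrt(n) < n < n^3 < 2^n.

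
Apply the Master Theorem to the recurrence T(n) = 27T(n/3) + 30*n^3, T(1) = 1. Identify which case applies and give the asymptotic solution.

a=27, b=3, f(n)=30*n^3.
log_3(27) = 3, so n^(log_b(a)) = n^3.
f(n) = Theta(n^3), so Case 2 applies.
T(n) = Theta(n^3 log n).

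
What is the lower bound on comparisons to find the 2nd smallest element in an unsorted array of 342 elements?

Finding the 2nd smallest of 342 elements requires Omega(n) comparisons. Every element must participate in at least one comparison; otherwise it could be the 2nd smallest.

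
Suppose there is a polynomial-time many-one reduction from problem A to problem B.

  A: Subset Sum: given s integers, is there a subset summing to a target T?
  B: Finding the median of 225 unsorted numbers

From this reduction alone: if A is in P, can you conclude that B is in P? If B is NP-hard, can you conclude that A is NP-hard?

A poly-time reduction A <=_p B transfers tractability DOWN (B easy => A easy) and hardness UP (A hard => B hard), not the reverse.
From A in P, the reduction alone does NOT give B in P: any problem in P trivially reduces to SAT, yet SAT is not known to be in P.
From B NP-hard, the reduction alone does NOT give A NP-hard: again, easy problems reduce to hard ones.
(Here in fact A is NP-complete and B is in P, so no such reduction is known -- its existence would imply P = NP; the analysis concerns only what the assumed reduction would or would not let you conclude.)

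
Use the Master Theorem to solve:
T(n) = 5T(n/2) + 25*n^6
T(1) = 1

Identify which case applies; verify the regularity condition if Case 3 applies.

a=5, b=2, f(n)=25*n^6.
log_2(5) = 2.322 < 6.
f(n) = Omega(n^(2.322+epsilon)) for some epsilon > 0, so Case 3 is the candidate.
Regularity: a*f(n/b) = 5*25*(n/2)^6 = (5/64)*25*n^6 <= c*f(n) with c = 5/64 < 1. Satisfied.
Case 3: T(n) = Theta(n^6).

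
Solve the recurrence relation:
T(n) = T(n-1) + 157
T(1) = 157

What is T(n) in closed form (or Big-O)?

Unrolling: T(n) = T(n-1) + 157 = T(n-2) + 2*157 = ... = T(1) + (n-1)*157 = 157 + (n-1)*157 = 157n.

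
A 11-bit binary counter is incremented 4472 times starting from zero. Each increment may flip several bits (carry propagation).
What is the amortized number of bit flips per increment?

Bit i flips on every 2^i-th increment, so over 4472 increments bit i flips floor(4472/2^i) times. Summing over i: total flips < 2 * 4472. Amortized: < 2 = O(1) per increment.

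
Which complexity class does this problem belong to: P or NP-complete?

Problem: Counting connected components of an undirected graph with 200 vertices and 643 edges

This problem is in P: BFS/DFS visits each vertex and edge once: O(V+E).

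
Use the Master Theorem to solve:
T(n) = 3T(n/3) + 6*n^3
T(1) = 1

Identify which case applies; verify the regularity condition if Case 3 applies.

a=3, b=3, f(n)=6*n^3.
log_3(3) = 1 < 3.
f(n) = Omega(n^(1+epsilon)) for some epsilon > 0, so Case 3 is the candidate.
Regularity: a*f(n/b) = 3*6*(n/3)^3 = (3/27)*6*n^3 <= c*f(n) with c = 3/27 < 1. Satisfied.
Case 3: T(n) = Theta(n^3).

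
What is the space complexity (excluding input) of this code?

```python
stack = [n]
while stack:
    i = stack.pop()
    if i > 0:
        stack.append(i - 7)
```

Space complexity: O(1).
Only a constant amount of auxiliary storage is used; nothing grows with n.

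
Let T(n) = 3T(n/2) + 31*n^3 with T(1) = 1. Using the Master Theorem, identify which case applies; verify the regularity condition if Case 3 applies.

a=3, b=2, f(n)=31*n^3.
log_2(3) = 1.585 < 3.
f(n) = Omega(n^(1.585+epsilon)) for some epsilon > 0, so Case 3 is the candidate.
Regularity: a*f(n/b) = 3*31*(n/2)^3 = (3/8)*31*n^3 <= c*f(n) with c = 3/8 < 1. Satisfied.
Case 3: T(n) = Theta(n^3).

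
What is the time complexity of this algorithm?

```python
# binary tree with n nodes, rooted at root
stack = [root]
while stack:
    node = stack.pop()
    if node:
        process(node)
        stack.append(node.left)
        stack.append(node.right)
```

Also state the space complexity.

Time complexity: O(n).
Space complexity: O(n).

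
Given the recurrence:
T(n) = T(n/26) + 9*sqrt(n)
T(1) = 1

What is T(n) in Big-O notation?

Each level contributes sqrt(n/26^k). Geometric series with ratio 1/sqrt(26) < 1 sums to O(sqrt(n)).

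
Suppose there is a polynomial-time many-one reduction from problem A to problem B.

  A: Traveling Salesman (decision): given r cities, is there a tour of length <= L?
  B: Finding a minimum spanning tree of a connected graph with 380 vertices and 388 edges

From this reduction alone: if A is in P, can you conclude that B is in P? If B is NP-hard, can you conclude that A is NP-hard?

A poly-time reduction A <=_p B transfers tractability DOWN (B easy => A easy) and hardness UP (A hard => B hard), not the reverse.
From A in P, the reduction alone does NOT give B in P: any problem in P trivially reduces to SAT, yet SAT is not known to be in P.
From B NP-hard, the reduction alone does NOT give A NP-hard: again, easy problems reduce to hard ones.
(Here in fact A is NP-complete and B is in P, so no such reduction is known -- its existence would imply P = NP; the analysis concerns only what the assumed reduction would or would not let you conclude.)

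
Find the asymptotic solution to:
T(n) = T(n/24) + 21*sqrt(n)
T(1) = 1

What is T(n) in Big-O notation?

Each level contributes sqrt(n/24^k). Geometric series with ratio 1/sqrt(24) < 1 sums to O(sqrt(n)).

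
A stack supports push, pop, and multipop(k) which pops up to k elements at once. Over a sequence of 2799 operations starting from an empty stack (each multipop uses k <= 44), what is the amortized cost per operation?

Each element is pushed exactly once and popped at most once (whether by pop or as part of a multipop). So the total number of individual pops over the whole sequence is at most the number of pushes, which is at most 2799. Total work <= 2 * 2799, hence O(1) amortized per operation.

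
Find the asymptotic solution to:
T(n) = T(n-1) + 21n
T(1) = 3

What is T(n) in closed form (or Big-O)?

Unrolling: T(n) = 3 + 21*(2 + 3 + ... + n) = 3 + 21*(n(n+1)/2 - 1) = O(n^2).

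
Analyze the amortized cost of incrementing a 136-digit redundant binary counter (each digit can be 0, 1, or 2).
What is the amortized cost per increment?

A redundant counter on 136 digits allows digit values 0, 1, 2. Increment adds 1 to the least significant digit and carries any 2 to a 0 plus +1 on the next digit. With potential Phi = (number of 2-digits), each increment does O(1) actual work plus a chain of carries, each of which decreases Phi by 1. Amortized O(1).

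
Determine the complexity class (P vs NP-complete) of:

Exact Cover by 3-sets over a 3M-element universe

This problem is NP-complete: one of Karp's 21 NP-complete problems.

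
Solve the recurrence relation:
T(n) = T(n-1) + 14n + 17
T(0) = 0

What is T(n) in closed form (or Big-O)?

Dominant term in sum is 14*sum(i, i=1..n) = 14*n*(n+1)/2 = O(n^2).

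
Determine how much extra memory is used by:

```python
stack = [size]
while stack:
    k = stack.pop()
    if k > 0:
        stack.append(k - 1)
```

Space complexity: O(1).
Only a constant amount of auxiliary storage is used; nothing grows with n.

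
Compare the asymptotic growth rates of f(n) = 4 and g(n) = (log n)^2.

g(n) = (log n)^2 grows faster: any unbounded function dominates a constant.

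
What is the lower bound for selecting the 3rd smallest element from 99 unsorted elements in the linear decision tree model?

Selecting the 3rd smallest of 99 elements requires Omega(n) comparisons. Every element must be compared at least once. The BFPRT algorithm achieves O(n), making this tight.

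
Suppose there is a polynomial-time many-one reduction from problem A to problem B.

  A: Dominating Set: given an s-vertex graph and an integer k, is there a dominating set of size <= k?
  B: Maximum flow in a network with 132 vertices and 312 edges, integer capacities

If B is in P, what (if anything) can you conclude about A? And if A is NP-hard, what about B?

A poly-time reduction A <=_p B means any A-instance can be transformed to a B-instance in poly time.
If B is in P: compose the reduction with B's poly-time algorithm to solve A in poly time, so A is in P.
If A is NP-hard: every NP problem reduces to A, which reduces to B; composing reductions, every NP problem reduces to B, so B is NP-hard.
(Here in fact A is NP-complete and B is in P, so no such reduction is known -- its existence would imply P = NP; the analysis concerns only what the assumed reduction would or would not let you conclude.)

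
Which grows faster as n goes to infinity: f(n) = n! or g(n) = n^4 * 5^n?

f(n) = n! grows faster: by Stirling n! ~ (n/e)^n sqrt(2*pi*n); (n/e)^n eventually dominates n^4 * 5^n.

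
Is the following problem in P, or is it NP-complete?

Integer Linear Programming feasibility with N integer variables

This problem is NP-complete: ILP feasibility is NP-complete (LP relaxation is in P).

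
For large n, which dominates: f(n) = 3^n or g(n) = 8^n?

g(n) = 8^n grows faster: (8/3)^n -> infinity since 8/3 > 1.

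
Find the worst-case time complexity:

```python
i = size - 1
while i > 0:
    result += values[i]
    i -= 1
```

Time complexity: O(n).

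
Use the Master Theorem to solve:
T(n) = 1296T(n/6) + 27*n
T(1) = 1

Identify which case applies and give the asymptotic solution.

a=1296, b=6, f(n)=27*n.
log_6(1296) = 4 > 1.
Since f(n) = O(n^1) is polynomially smaller than n^4, Case 1 applies.
T(n) = Theta(n^4).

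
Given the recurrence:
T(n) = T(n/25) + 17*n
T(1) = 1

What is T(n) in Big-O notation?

Geometric series: 17*n*(1 + 1/25 + 1/25^2 + ...) = O(n). T(n) = O(n).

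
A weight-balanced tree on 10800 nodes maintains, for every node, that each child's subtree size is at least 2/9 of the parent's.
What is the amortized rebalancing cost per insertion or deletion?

With balance ratio 2/9, tree height is O(log_{9/2}(10800)) = O(log n). A rebalance at a node of size s costs O(s) but requires Omega(s) updates in that subtree to retrigger. Summed over the O(log n) ancestors of the touched leaf, amortized rebalancing is O(log n).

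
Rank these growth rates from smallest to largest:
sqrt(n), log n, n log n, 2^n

Ordered by growth rate: log n < sqrt(n) < n log n < 2^n.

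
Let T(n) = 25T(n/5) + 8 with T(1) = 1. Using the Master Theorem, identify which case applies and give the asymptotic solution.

a=25, b=5, f(n)=8.
log_5(25) = 2 > 0.
Since f(n) = O(n^0) is polynomially smaller than n^2, Case 1 applies.
T(n) = Theta(n^2).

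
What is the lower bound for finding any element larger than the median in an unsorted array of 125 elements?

To find an element larger than the median of 125 elements, we must see Omega(n) elements. Without seeing enough elements, an adversary can make any unseen element the median.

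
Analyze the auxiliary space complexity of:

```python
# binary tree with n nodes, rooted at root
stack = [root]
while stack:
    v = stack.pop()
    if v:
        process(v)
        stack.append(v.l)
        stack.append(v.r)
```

Space complexity: O(n).
Auxiliary storage grows linearly with the input size n in the worst case.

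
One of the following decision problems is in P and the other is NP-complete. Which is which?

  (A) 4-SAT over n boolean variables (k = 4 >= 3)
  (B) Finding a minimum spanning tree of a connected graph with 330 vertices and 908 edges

(A) is NP-complete: 3-SAT is NP-complete (Cook-Levin); k-SAT for k>=3 reduces from 3-SAT.
(B) is P: Kruskal's / Prim's algorithms run in polynomial time.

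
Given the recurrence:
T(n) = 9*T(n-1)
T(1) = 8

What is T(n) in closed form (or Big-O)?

Each step multiplies by 9. T(n) = T(1)*9^(n-1) = 8*9^(n-1).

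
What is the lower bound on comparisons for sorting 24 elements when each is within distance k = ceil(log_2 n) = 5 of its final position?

Partition the 24 positions into floor(n/k) blocks of k = 5 consecutive positions; any permutation within a block keeps every element within k of its final position, so there are at least (k!)^(n/k) distinguishable inputs. Lower bound: log_2((k!)^(n/k)) = (n/k) * log_2(k!) = Theta(n log k); with k = ceil(log_2 n), this is Omega(n log log n).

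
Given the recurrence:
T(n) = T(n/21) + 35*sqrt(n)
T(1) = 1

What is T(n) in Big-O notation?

Each level contributes sqrt(n/21^k). Geometric series with ratio 1/sqrt(21) < 1 sums to O(sqrt(n)).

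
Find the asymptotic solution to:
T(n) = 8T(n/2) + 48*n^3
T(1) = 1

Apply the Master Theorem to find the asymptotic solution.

a=8, b=2, f(n)=48*n^3. log_2(8) = 3. Case 2: T(n) = O(n^3 log n).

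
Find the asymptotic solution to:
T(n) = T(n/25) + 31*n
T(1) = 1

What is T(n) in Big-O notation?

Geometric series: 31*n*(1 + 1/25 + 1/25^2 + ...) = O(n). T(n) = O(n).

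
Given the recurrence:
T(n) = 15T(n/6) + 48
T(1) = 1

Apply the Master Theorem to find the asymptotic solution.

a=15, b=6, f(n)=48. log_6(15) = 1.511. Case 1 of Master Theorem: T(n) = O(n^1.511).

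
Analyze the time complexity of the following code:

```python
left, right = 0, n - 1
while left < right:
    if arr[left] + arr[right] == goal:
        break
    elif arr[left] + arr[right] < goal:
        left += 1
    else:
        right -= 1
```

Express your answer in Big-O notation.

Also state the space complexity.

Time complexity: O(n).
Space complexity: O(1).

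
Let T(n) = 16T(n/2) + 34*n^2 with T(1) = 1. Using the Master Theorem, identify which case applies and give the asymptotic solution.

a=16, b=2, f(n)=34*n^2.
log_2(16) = 4 > 2.
Since f(n) = O(n^2) is polynomially smaller than n^4, Case 1 applies.
T(n) = Theta(n^4).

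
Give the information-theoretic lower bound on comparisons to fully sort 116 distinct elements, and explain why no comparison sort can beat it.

A comparison sort is a binary decision tree whose leaves are the 116! = 33931086844518982011982560935885732032396635556994207701963662088123265314176330336254535971207181169698868584991941607780111073928236261199604691797570505851011072000000000000000000000000000 possible output permutations. A binary tree with L leaves has height >= ceil(log_2(L)). So any comparison sort needs >= ceil(log_2(116!)) = 633 comparisons in the worst case.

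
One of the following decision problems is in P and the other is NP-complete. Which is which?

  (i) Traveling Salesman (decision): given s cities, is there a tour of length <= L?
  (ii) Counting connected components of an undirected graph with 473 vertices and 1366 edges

(i) is NP-complete: reduces from Hamiltonian Cycle.
(ii) is P: BFS/DFS visits each vertex and edge once: O(V+E).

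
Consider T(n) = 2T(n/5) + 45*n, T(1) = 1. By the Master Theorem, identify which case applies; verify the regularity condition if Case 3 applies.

a=2, b=5, f(n)=45*n.
log_5(2) = 0.4307 < 1.
f(n) = Omega(n^(0.4307+epsilon)) for some epsilon > 0, so Case 3 is the candidate.
Regularity: a*f(n/b) = 2*45*(n/5)^1 = (2/5)*45*n^1 <= c*f(n) with c = 2/5 < 1. Satisfied.
Case 3: T(n) = Theta(n).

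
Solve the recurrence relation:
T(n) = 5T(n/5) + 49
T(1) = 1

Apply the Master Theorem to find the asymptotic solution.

a=5, b=5, f(n)=49. log_5(5) = 1. Case 1 of Master Theorem: T(n) = O(n^1).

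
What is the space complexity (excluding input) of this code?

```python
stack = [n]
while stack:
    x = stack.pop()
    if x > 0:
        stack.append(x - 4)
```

Space complexity: O(1).
Only a constant amount of auxiliary storage is used; nothing grows with n.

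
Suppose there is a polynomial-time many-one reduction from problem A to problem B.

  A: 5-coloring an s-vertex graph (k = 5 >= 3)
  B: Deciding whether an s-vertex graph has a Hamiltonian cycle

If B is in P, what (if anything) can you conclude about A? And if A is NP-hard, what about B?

A poly-time reduction A <=_p B means any A-instance can be transformed to a B-instance in poly time.
If B is in P: compose the reduction with B's poly-time algorithm to solve A in poly time, so A is in P.
If A is NP-hard: every NP problem reduces to A, which reduces to B; composing reductions, every NP problem reduces to B, so B is NP-hard.
(Here in fact A is NP-complete and B is NP-complete.)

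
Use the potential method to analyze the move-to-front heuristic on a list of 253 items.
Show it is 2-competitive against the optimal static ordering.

Let Phi = number of inversions between the MTF list and the optimal static list (0 <= Phi <= C(253,2)). Accessing an element at MTF position k and optimal position j: the move-to-front destroys all k-1 inversions in front of it that are not in front in optimal (>= k-j of them) and creates at most j-1 new ones. Amortized cost <= k + (j-1) - (k-j) = 2j - 1 <= 2 * optimal cost.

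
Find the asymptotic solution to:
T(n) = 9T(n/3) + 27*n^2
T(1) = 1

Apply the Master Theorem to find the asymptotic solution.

a=9, b=3, f(n)=27*n^2. log_3(9) = 2. Case 2: T(n) = O(n^2 log n).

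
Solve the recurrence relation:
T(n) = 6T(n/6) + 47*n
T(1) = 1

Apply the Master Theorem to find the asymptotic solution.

a=6, b=6, f(n)=47*n. log_6(6) = 1. Case 2: T(n) = O(n log n).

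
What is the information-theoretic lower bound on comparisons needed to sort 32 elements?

There are 32! = 263130836933693530167218012160000000 possible orderings. Each comparison gives 1 bit. We need at least ceil(log_2(263130836933693530167218012160000000)) = 118 comparisons.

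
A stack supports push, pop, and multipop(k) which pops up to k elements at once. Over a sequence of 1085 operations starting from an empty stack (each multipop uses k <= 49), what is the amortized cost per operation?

Each element is pushed exactly once and popped at most once (whether by pop or as part of a multipop). So the total number of individual pops over the whole sequence is at most the number of pushes, which is at most 1085. Total work <= 2 * 1085, hence O(1) amortized per operation.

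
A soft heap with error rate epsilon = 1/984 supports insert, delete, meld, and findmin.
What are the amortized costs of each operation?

Soft heaps (Chazelle) allow up to an epsilon = 1/984 fraction of elements to have corrupted (raised) keys. Insert is O(log(1/epsilon)) = O(log 984) amortized -- the structure maintains heap-ordered binary trees of rank bounded by O(log(1/epsilon)). Meld concatenates root lists: O(1) amortized. Delete and findmin are O(1) amortized.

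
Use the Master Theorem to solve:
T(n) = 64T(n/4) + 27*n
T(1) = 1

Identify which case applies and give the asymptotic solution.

a=64, b=4, f(n)=27*n.
log_4(64) = 3 > 1.
Since f(n) = O(n^1) is polynomially smaller than n^3, Case 1 applies.
T(n) = Theta(n^3).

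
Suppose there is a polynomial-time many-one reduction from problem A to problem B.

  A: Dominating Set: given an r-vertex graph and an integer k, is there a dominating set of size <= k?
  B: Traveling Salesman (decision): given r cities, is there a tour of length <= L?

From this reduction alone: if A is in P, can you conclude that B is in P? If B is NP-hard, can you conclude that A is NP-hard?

A poly-time reduction A <=_p B transfers tractability DOWN (B easy => A easy) and hardness UP (A hard => B hard), not the reverse.
From A in P, the reduction alone does NOT give B in P: any problem in P trivially reduces to SAT, yet SAT is not known to be in P.
From B NP-hard, the reduction alone does NOT give A NP-hard: again, easy problems reduce to hard ones.
(Here in fact A is NP-complete and B is NP-complete.)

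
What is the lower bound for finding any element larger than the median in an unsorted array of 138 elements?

To find an element larger than the median of 138 elements, we must see Omega(n) elements. Without seeing enough elements, an adversary can make any unseen element the median.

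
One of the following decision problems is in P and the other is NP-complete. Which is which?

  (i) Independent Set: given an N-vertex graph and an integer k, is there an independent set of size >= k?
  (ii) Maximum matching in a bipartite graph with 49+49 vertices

(i) is NP-complete: complement of Clique (with k part of the input).
(ii) is P: Hopcroft-Karp runs in O(E sqrt(V)).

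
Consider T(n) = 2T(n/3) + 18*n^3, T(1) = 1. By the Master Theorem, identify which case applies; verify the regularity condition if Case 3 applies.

a=2, b=3, f(n)=18*n^3.
log_3(2) = 0.6309 < 3.
f(n) = Omega(n^(0.6309+epsilon)) for some epsilon > 0, so Case 3 is the candidate.
Regularity: a*f(n/b) = 2*18*(n/3)^3 = (2/27)*18*n^3 <= c*f(n) with c = 2/27 < 1. Satisfied.
Case 3: T(n) = Theta(n^3).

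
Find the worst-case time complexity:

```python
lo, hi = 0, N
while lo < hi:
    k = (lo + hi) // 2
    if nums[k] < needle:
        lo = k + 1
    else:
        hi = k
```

Time complexity: O(log n).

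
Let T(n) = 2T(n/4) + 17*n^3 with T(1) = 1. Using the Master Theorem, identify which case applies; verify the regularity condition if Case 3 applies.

a=2, b=4, f(n)=17*n^3.
log_4(2) = 0.5 < 3.
f(n) = Omega(n^(0.5+epsilon)) for some epsilon > 0, so Case 3 is the candidate.
Regularity: a*f(n/b) = 2*17*(n/4)^3 = (2/64)*17*n^3 <= c*f(n) with c = 2/64 < 1. Satisfied.
Case 3: T(n) = Theta(n^3).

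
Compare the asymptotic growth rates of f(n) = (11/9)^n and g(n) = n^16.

f(n) = (11/9)^n grows faster: (11/9)^n is exponential with base 11/9 > 1, dominating every polynomial.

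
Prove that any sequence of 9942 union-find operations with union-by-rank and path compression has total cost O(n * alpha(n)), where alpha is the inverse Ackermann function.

Using Tarjan's analysis with rank-based potential function. Union-by-rank keeps tree height O(log n). Path compression flattens paths during find. For n = 9942 operations, total cost is O(n * alpha(n)), effectively O(n) since alpha grows incredibly slowly.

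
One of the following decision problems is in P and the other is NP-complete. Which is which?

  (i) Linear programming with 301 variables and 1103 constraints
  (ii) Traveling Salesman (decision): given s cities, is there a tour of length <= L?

(i) is P: the ellipsoid and interior-point methods run in polynomial time.
(ii) is NP-complete: reduces from Hamiltonian Cycle.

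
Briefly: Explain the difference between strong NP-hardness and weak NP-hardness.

A problem is strongly NP-hard if it remains NP-hard even when all numbers in the input are bounded by a polynomial in the input length. A weakly NP-hard problem admits a pseudopolynomial algorithm. Subset Sum is weakly NP-hard (has O(nW) DP). 3-SAT is strongly NP-hard (no numeric parameters).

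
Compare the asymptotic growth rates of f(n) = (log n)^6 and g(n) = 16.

f(n) = (log n)^6 grows faster: any unbounded function dominates a constant.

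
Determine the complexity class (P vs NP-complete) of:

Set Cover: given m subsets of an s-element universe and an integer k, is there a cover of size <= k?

This problem is NP-complete: one of Karp's 21 NP-complete problems (with k part of the input).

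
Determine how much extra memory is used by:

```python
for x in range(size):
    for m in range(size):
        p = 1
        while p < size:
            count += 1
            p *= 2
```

Space complexity: O(1).
Only a constant amount of auxiliary storage is used; nothing grows with n.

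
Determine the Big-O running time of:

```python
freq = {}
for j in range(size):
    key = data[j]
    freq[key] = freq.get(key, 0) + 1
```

Time complexity: O(n).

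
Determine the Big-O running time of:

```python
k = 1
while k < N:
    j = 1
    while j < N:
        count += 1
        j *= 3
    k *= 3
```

Time complexity: O(log^2 n).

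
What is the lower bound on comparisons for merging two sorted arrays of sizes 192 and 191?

Adversary argument: with sizes 192 and 191 (differing by at most 1), interleave the two arrays so that every consecutive pair in the output comes from different inputs. Then each of the 382 adjacent output pairs must be directly compared, or the algorithm cannot determine their relative order. So 382 comparisons are necessary; standard merge achieves this.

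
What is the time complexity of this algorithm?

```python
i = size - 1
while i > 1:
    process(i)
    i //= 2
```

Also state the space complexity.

Time complexity: O(log n).
Space complexity: O(1).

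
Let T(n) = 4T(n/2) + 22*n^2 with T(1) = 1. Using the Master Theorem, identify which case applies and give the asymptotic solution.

a=4, b=2, f(n)=22*n^2.
log_2(4) = 2, so n^(log_b(a)) = n^2.
f(n) = Theta(n^2), so Case 2 applies.
T(n) = Theta(n^2 log n).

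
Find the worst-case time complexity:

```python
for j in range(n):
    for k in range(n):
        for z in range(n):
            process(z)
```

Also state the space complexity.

Time complexity: O(n^3).
Space complexity: O(1).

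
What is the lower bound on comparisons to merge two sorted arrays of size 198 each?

To merge two sorted arrays of size 198, we need at least 395 comparisons in the worst case. An adversary can force every element to be compared.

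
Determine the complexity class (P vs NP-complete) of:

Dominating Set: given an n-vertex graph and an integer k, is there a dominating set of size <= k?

This problem is NP-complete: reduces from Set Cover (with k part of the input).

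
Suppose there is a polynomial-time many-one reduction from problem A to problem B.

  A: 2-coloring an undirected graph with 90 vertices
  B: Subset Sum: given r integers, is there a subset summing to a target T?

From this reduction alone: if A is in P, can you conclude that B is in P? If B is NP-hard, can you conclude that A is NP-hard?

A poly-time reduction A <=_p B transfers tractability DOWN (B easy => A easy) and hardness UP (A hard => B hard), not the reverse.
From A in P, the reduction alone does NOT give B in P: any problem in P trivially reduces to SAT, yet SAT is not known to be in P.
From B NP-hard, the reduction alone does NOT give A NP-hard: again, easy problems reduce to hard ones.
(Here in fact A is P and B is NP-complete.)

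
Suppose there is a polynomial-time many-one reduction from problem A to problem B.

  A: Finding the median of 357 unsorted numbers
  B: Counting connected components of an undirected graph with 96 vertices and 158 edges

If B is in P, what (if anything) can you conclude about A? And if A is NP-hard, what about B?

A poly-time reduction A <=_p B means any A-instance can be transformed to a B-instance in poly time.
If B is in P: compose the reduction with B's poly-time algorithm to solve A in poly time, so A is in P.
If A is NP-hard: every NP problem reduces to A, which reduces to B; composing reductions, every NP problem reduces to B, so B is NP-hard.
(Here in fact A is P and B is P.)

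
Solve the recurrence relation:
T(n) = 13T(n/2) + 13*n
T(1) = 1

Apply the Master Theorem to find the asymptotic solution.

a=13, b=2, f(n)=13*n. log_2(13) = 3.7. Case 1 of Master Theorem: T(n) = O(n^3.7).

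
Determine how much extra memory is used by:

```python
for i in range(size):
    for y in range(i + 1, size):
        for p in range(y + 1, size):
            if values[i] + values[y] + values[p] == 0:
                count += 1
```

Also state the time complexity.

Space complexity: O(1).
Only a constant amount of auxiliary storage is used; nothing grows with n.
Time complexity: O(n^3).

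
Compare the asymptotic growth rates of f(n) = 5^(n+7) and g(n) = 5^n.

f(n) = 5^(n+7) and g(n) = 5^n are Theta of each other: 5^(n+7) = 5^7 * 5^n = Theta(5^n).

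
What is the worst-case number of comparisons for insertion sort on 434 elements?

Insertion sort on reverse-sorted input: 1 + 2 + ... + (434-1) = 93961 comparisons.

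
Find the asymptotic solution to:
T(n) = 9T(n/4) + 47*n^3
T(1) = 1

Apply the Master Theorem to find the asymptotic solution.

a=9, b=4, f(n)=47*n^3. log_4(9) = 1.585 < 3. Case 3: T(n) = O(n^3).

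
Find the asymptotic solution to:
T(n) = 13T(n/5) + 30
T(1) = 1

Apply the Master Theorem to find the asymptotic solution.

a=13, b=5, f(n)=30. log_5(13) = 1.594. Case 1 of Master Theorem: T(n) = O(n^1.594).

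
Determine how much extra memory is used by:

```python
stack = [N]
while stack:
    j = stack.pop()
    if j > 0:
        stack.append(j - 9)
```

Space complexity: O(1).
Only a constant amount of auxiliary storage is used; nothing grows with n.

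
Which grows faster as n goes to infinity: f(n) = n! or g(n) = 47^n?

f(n) = n! grows faster: n!/47^n -> infinity by Stirling.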